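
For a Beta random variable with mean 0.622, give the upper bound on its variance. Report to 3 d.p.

0.235

For fixed mean μ the Beta variance is μ(1−μ)/(α+β+1), increasing as α+β decreases.
Its least upper bound (not attained) is μ(1−μ) = 0.622·0.378 = 0.235.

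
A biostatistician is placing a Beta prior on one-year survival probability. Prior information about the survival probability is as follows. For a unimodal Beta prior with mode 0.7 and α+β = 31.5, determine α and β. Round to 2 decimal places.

α = 21.65, β = 9.85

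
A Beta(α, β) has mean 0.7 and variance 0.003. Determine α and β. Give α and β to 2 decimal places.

By moment matching, α+β = μ(1−μ)/σ² − 1 = (0.7·0.3)/0.003 − 1 = 70.0000 − 1 = 69.0000.
Since α/(α+β) = μ, α = 0.7·69.0000 = 48.30 and β = 0.3·69.0000 = 20.70.

α = 48.30, β = 20.70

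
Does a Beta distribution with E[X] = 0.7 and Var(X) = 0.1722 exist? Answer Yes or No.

Yes

A Beta with mean μ has variance μ(1−μ)/(α+β+1) < μ(1−μ).
Here μ(1−μ) = 0.7×0.3 = 0.21, and 0.1722 < 0.21.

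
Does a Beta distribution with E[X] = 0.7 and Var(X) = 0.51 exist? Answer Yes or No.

For any Beta, Var(X) < E[X]·(1−E[X]).
Here μ(1−μ) = 0.7×0.3 = 0.21, and 0.51 ≥ 0.21.

No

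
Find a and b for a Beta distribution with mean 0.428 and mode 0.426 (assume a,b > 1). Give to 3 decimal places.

With s = a+b: μ = a/s and mode = (a−1)/(s−2). Eliminating a = μs,
μs − 1 = m(s−2) ⇒ s(μ−m) = 1−2m ⇒ s = 0.148/0.002 = 74.0000.
So a = μs = 31.672, b = (1−μ)s = 42.328.

a = 31.672, b = 42.328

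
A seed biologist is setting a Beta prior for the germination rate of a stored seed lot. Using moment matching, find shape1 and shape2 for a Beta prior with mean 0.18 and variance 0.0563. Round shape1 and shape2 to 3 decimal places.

shape1 = 0.292, shape2 = 1.330

Let s = shape1+shape2. The Beta variance is μ(1−μ)/(s+1).
So s+1 = μ(1−μ)/σ² = (0.18×0.82)/0.0563 = 0.1476/0.0563 = 2.6217, giving s = 1.6217.
Then shape1 = μs = 0.18×1.6217 = 0.292 and shape2 = (1−μ)s = 0.82×1.6217 = 1.330.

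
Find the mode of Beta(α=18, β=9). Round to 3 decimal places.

0.680

With α,β > 1, mode = (α−1)/(α+β−2) = 17/25 = 0.680.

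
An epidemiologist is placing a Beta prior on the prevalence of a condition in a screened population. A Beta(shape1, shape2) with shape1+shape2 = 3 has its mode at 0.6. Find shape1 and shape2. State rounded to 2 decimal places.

Since the density peak of Beta(shape1,shape2) is at (shape1−1)/(shape1+shape2−2),
shape1 = 1 + 0.6(3−2) = 1.60 and shape2 = 3 − 1.60 = 1.40.

shape1 = 1.60, shape2 = 1.40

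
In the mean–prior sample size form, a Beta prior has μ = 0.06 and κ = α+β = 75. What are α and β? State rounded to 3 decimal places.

α = 4.500, β = 70.500

Split κ in proportion μ : (1−μ): α = 0.06·75 = 4.500, β = 75 − 4.500 = 70.500.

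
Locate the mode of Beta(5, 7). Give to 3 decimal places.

0.400

The density x^(α−1)(1−x)^(β−1) is maximised at (α−1)/(α+β−2) = 4/10 = 0.400.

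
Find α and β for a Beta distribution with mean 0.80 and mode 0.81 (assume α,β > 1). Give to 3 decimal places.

α = 49.600, β = 12.400

With s = α+β: μ = α/s and mode = (α−1)/(s−2). Eliminating α = μs,
μs − 1 = m(s−2) ⇒ s(μ−m) = 1−2m ⇒ s = -0.62/-0.01 = 62.0000.
So α = μs = 49.600, β = (1−μ)s = 12.400.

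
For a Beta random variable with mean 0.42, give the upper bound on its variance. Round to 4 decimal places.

0.2436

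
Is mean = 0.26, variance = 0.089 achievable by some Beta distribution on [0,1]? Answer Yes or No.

Yes

The Beta variance bound is σ² < μ(1−μ).
Here μ(1−μ) = 0.26×0.74 = 0.1924, and 0.089 < 0.1924.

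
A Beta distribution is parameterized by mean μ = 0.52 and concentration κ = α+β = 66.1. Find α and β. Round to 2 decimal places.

α = 34.37, β = 31.73

Split κ in proportion μ : (1−μ): α = 0.52·66.1 = 34.37, β = 66.1 − 34.37 = 31.73.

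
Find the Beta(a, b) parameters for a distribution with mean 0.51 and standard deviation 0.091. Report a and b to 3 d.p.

a = 14.881, b = 14.297

First σ² = 0.008281. Setting a = μn, b = (1−μ)n with n = a+b,
μ(1−μ)/(n+1) = 0.008281 ⇒ n+1 = 0.2499/0.008281 = 30.1775 ⇒ n = 29.1775.
Hence a = 0.51×29.1775 = 14.881, b = 0.49×29.1775 = 14.297.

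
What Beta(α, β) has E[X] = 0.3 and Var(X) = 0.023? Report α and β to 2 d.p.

Write ν = α+β; then α = μν and Var = μ(1−μ)/(ν+1).
ν = μ(1−μ)/Var − 1 = 0.21/0.023 − 1 = 8.1304.
α = 0.3·8.1304 = 2.44, β = 0.7·8.1304 = 5.69.

α = 2.44, β = 5.69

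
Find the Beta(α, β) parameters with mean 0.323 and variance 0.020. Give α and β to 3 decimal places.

Write ν = α+β; then α = μν and Var = μ(1−μ)/(ν+1).
ν = μ(1−μ)/Var − 1 = 0.218671/0.020 − 1 = 9.9336.
α = 0.323·9.9336 = 3.209, β = 0.677·9.9336 = 6.725.

α = 3.209, β = 6.725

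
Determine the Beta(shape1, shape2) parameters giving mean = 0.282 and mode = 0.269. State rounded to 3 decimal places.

Let s = shape1+shape2. Mean gives shape1 = μs = 0.282s; mode gives (shape1−1)/(s−2) = 0.269.
Substituting: 0.282s − 1 = 0.269(s−2) = 0.269s − 0.538, so 0.013s = 0.462 and s = 35.5385.
Then shape1 = 0.282×35.5385 = 10.022 and shape2 = s−shape1 = 25.517.

shape1 = 10.022, shape2 = 25.517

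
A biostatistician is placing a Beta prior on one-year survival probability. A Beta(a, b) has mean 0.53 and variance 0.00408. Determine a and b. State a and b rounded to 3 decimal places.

By moment matching, a+b = μ(1−μ)/σ² − 1 = (0.53·0.47)/0.00408 − 1 = 61.0539 − 1 = 60.0539.
Since a/(a+b) = μ, a = 0.53·60.0539 = 31.829 and b = 0.47·60.0539 = 28.225.

a = 31.829, b = 28.225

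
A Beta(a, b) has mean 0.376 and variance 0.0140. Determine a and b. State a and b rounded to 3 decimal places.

a = 5.925, b = 9.834

Write ν = a+b; then a = μν and Var = μ(1−μ)/(ν+1).
ν = μ(1−μ)/Var − 1 = 0.234624/0.0140 − 1 = 15.7589.
a = 0.376·15.7589 = 5.925, b = 0.624·15.7589 = 9.834.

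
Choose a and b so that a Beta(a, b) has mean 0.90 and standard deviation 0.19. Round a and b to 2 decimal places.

a = 1.34, b = 0.15

First σ² = 0.0361. Setting a = μn, b = (1−μ)n with n = a+b,
μ(1−μ)/(n+1) = 0.0361 ⇒ n+1 = 0.0900/0.0361 = 2.4931 ⇒ n = 1.4931.
Hence a = 0.90×1.4931 = 1.34, b = 0.10×1.4931 = 0.15.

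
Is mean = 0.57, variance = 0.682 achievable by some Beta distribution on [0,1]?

No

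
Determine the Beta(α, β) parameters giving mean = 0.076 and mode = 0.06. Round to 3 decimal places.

α = 4.180, β = 50.820

With s = α+β: μ = α/s and mode = (α−1)/(s−2). Eliminating α = μs,
μs − 1 = m(s−2) ⇒ s(μ−m) = 1−2m ⇒ s = 0.88/0.016 = 55.0000.
So α = μs = 4.180, β = (1−μ)s = 50.820.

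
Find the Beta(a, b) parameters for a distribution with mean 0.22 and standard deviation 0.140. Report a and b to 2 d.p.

a = 1.71, b = 6.05

σ² = 0.140² = 0.019600.
With s = a+b, Var = μ(1−μ)/(s+1), so s+1 = (0.22×0.78)/0.019600 = 8.7551 and s = 7.7551.
a = μs = 1.71, b = (1−μ)s = 6.05.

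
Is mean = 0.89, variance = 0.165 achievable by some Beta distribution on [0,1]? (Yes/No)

No

The Beta variance bound is σ² < μ(1−μ).
Here μ(1−μ) = 0.89×0.11 = 0.0979, and 0.165 ≥ 0.0979.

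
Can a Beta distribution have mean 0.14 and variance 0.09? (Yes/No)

Yes

A Beta with mean μ has variance μ(1−μ)/(α+β+1) < μ(1−μ).
Here μ(1−μ) = 0.14×0.86 = 0.1204, and 0.09 < 0.1204.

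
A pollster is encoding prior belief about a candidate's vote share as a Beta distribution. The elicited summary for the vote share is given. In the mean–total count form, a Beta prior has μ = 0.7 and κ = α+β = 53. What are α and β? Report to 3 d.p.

Split κ in proportion μ : (1−μ): α = 0.7·53 = 37.100, β = 53 − 37.100 = 15.900.

α = 37.100, β = 15.900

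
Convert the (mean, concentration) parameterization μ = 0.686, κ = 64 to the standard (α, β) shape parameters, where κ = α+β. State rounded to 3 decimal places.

α = μκ = 0.686×64 = 43.904 and β = (1−μ)κ = 0.314×64 = 20.096.

α = 43.904, β = 20.096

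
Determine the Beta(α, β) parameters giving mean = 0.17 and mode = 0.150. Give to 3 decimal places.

Let s = α+β. Mean gives α = μs = 0.17s; mode gives (α−1)/(s−2) = 0.150.
Substituting: 0.17s − 1 = 0.150(s−2) = 0.150s − 0.300, so 0.020s = 0.700 and s = 35.0000.
Then α = 0.17×35.0000 = 5.950 and β = s−α = 29.050.

α = 5.950, β = 29.050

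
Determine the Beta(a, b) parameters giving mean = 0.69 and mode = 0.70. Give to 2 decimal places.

Let s = a+b. Mean gives a = μs = 0.69s; mode gives (a−1)/(s−2) = 0.70.
Substituting: 0.69s − 1 = 0.70(s−2) = 0.70s − 1.40, so -0.01s = -0.40 and s = 40.0000.
Then a = 0.69×40.0000 = 27.60 and b = s−a = 12.40.

a = 27.60, b = 12.40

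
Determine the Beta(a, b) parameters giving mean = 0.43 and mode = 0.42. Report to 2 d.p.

Let s = a+b. Mean gives a = μs = 0.43s; mode gives (a−1)/(s−2) = 0.42.
Substituting: 0.43s − 1 = 0.42(s−2) = 0.42s − 0.84, so 0.01s = 0.16 and s = 16.0000.
Then a = 0.43×16.0000 = 6.88 and b = s−a = 9.12.

a = 6.88, b = 9.12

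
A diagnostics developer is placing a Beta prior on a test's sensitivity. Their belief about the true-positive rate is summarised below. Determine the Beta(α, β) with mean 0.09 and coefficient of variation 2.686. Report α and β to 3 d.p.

α = 0.036, β = 0.365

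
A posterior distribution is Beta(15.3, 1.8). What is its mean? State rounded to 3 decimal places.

0.895

E[X] = α/(α+β) = 15.3/17.1 = 0.895.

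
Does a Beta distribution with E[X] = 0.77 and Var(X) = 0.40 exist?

No

A Beta with mean μ has variance μ(1−μ)/(α+β+1) < μ(1−μ).
Here μ(1−μ) = 0.77×0.23 = 0.1771, and 0.40 ≥ 0.1771.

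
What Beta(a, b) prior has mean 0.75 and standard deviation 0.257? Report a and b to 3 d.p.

a = 1.379, b = 0.460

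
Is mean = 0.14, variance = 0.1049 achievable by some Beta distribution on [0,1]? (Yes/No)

Yes

The Beta variance bound is σ² < μ(1−μ).
Here μ(1−μ) = 0.14×0.86 = 0.1204, and 0.1049 < 0.1204.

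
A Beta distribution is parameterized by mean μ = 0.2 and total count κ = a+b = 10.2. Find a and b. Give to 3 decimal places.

a = 2.040, b = 8.160

a = μκ = 0.2×10.2 = 2.040 and b = (1−μ)κ = 0.8×10.2 = 8.160.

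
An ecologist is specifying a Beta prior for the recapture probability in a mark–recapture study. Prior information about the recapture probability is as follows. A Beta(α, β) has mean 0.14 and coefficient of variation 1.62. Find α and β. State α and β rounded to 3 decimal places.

α = 0.188, β = 1.153

Var = (CV·μ)² = (1.62×0.14)² = 0.051438.
α+β = μ(1−μ)/Var − 1 = 0.1204/0.051438 − 1 = 1.3407.
Thus α = 0.14·1.3407 = 0.188 and β = 0.86·1.3407 = 1.153.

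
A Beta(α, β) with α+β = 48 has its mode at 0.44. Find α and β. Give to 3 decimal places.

Since the density peak of Beta(α,β) is at (α−1)/(α+β−2),
α = 1 + 0.44(48−2) = 21.240 and β = 48 − 21.240 = 26.760.

α = 21.240, β = 26.760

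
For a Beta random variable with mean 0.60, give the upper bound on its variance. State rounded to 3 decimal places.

Var = μ(1−μ)/(α+β+1), which approaches μ(1−μ) as α+β → 0.
So the supremum is μ(1−μ) = 0.60×0.40 = 0.240.

0.240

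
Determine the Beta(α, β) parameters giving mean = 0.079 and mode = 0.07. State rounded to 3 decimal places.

α = 7.549, β = 88.007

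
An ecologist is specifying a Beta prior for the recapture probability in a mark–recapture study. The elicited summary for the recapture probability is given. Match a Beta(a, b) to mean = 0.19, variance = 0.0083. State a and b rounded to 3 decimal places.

a = 3.333, b = 14.209

By moment matching, a+b = μ(1−μ)/σ² − 1 = (0.19·0.81)/0.0083 − 1 = 18.5422 − 1 = 17.5422.
Since a/(a+b) = μ, a = 0.19·17.5422 = 3.333 and b = 0.81·17.5422 = 14.209.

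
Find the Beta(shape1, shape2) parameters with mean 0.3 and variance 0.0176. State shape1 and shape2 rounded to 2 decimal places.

shape1 = 3.28, shape2 = 7.65

Write ν = shape1+shape2; then shape1 = μν and Var = μ(1−μ)/(ν+1).
ν = μ(1−μ)/Var − 1 = 0.21/0.0176 − 1 = 10.9318.
shape1 = 0.3·10.9318 = 3.28, shape2 = 0.7·10.9318 = 7.65.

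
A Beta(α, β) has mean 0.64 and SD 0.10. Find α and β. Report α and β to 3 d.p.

First σ² = 0.0100. Setting α = μn, β = (1−μ)n with n = α+β,
μ(1−μ)/(n+1) = 0.0100 ⇒ n+1 = 0.2304/0.0100 = 23.0400 ⇒ n = 22.0400.
Hence α = 0.64×22.0400 = 14.106, β = 0.36×22.0400 = 7.934.

α = 14.106, β = 7.934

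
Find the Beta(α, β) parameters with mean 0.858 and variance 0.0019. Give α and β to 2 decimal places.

α = 54.16, β = 8.96

Write ν = α+β; then α = μν and Var = μ(1−μ)/(ν+1).
ν = μ(1−μ)/Var − 1 = 0.121836/0.0019 − 1 = 63.1242.
α = 0.858·63.1242 = 54.16, β = 0.142·63.1242 = 8.96.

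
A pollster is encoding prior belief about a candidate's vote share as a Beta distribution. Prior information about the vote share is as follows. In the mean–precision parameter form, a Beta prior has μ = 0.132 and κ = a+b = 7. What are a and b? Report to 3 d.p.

a = 0.924, b = 6.076

a = μκ = 0.132×7 = 0.924 and b = (1−μ)κ = 0.868×7 = 6.076.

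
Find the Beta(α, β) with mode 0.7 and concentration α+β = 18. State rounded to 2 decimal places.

α = 12.20, β = 5.80

Mode = (α−1)/(κ−2) with κ = α+β, so α−1 = 0.7·16 = 11.20.
α = 12.20; β = κ − α = 5.80.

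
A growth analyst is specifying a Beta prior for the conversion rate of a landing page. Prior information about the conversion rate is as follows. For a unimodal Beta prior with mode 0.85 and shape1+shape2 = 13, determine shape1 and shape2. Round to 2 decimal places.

Since the density peak of Beta(shape1,shape2) is at (shape1−1)/(shape1+shape2−2),
shape1 = 1 + 0.85(13−2) = 10.35 and shape2 = 13 − 10.35 = 2.65.

shape1 = 10.35, shape2 = 2.65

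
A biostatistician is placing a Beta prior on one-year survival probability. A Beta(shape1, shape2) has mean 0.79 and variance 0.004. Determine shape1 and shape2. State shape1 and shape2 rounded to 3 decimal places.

shape1 = 31.975, shape2 = 8.500

By moment matching, shape1+shape2 = μ(1−μ)/σ² − 1 = (0.79·0.21)/0.004 − 1 = 41.4750 − 1 = 40.4750.
Since shape1/(shape1+shape2) = μ, shape1 = 0.79·40.4750 = 31.975 and shape2 = 0.21·40.4750 = 8.500.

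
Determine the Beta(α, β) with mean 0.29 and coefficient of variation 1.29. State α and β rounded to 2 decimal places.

α = 0.14, β = 0.33

σ = CV·μ = 1.29×0.29 = 0.37410, so σ² = 0.139951.
s+1 = μ(1−μ)/σ² = 0.2059/0.139951 = 1.4712, so s = α+β = 0.4712.
α = μs = 0.14, β = (1−μ)s = 0.33.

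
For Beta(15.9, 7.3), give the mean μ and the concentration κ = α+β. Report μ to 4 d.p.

κ = α+β = 15.9+7.3 = 23.2; μ = α/κ = 15.9/23.2 = 0.6853.

μ = 0.6853, κ = 23.2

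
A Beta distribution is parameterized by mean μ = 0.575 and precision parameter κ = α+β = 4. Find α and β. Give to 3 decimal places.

α = 2.300, β = 1.700

Split κ in proportion μ : (1−μ): α = 0.575·4 = 2.300, β = 4 − 2.300 = 1.700.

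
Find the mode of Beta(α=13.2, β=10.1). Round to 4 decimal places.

0.5728

With α,β > 1, mode = (α−1)/(α+β−2) = 12.2/21.3 = 0.5728.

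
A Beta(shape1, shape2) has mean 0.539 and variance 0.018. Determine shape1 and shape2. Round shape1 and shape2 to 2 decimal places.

shape1 = 6.90, shape2 = 5.90

Write ν = shape1+shape2; then shape1 = μν and Var = μ(1−μ)/(ν+1).
ν = μ(1−μ)/Var − 1 = 0.248479/0.018 − 1 = 12.8044.
shape1 = 0.539·12.8044 = 6.90, shape2 = 0.461·12.8044 = 5.90.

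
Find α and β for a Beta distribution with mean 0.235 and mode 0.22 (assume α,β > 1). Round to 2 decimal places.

α = 8.77, β = 28.56

Let s = α+β. Mean gives α = μs = 0.235s; mode gives (α−1)/(s−2) = 0.22.
Substituting: 0.235s − 1 = 0.22(s−2) = 0.22s − 0.44, so 0.015s = 0.56 and s = 37.3333.
Then α = 0.235×37.3333 = 8.77 and β = s−α = 28.56.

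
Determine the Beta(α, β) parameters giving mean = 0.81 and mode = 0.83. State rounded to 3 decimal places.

With s = α+β: μ = α/s and mode = (α−1)/(s−2). Eliminating α = μs,
μs − 1 = m(s−2) ⇒ s(μ−m) = 1−2m ⇒ s = -0.66/-0.02 = 33.0000.
So α = μs = 26.730, β = (1−μ)s = 6.270.

α = 26.730, β = 6.270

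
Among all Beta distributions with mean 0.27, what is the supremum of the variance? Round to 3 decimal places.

For fixed mean μ the Beta variance is μ(1−μ)/(α+β+1), increasing as α+β decreases.
Its least upper bound (not attained) is μ(1−μ) = 0.27·0.73 = 0.197.

0.197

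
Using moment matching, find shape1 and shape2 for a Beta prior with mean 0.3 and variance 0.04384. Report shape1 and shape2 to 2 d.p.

Let s = shape1+shape2. The Beta variance is μ(1−μ)/(s+1).
So s+1 = μ(1−μ)/σ² = (0.3×0.7)/0.04384 = 0.21/0.04384 = 4.7901, giving s = 3.7901.
Then shape1 = μs = 0.3×3.7901 = 1.14 and shape2 = (1−μ)s = 0.7×3.7901 = 2.65.

shape1 = 1.14, shape2 = 2.65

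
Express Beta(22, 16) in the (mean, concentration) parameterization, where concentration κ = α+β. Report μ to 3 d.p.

μ = 0.579, κ = 38

κ = α+β = 22+16 = 38; μ = α/κ = 22/38 = 0.579.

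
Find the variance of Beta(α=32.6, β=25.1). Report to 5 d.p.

0.00419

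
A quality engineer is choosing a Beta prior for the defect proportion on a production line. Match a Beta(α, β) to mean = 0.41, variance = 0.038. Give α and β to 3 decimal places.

α = 2.200, β = 3.166

Write ν = α+β; then α = μν and Var = μ(1−μ)/(ν+1).
ν = μ(1−μ)/Var − 1 = 0.2419/0.038 − 1 = 5.3658.
α = 0.41·5.3658 = 2.200, β = 0.59·5.3658 = 3.166.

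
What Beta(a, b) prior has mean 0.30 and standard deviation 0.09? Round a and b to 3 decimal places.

a = 7.478, b = 17.448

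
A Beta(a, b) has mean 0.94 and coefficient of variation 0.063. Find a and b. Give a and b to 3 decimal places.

σ = CV·μ = 0.063×0.94 = 0.05922, so σ² = 0.003507.
s+1 = μ(1−μ)/σ² = 0.0564/0.003507 = 16.0821, so s = a+b = 15.0821.
a = μs = 14.177, b = (1−μ)s = 0.905.

a = 14.177, b = 0.905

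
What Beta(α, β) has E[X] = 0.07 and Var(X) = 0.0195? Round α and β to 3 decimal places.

Let s = α+β. The Beta variance is μ(1−μ)/(s+1).
So s+1 = μ(1−μ)/σ² = (0.07×0.93)/0.0195 = 0.0651/0.0195 = 3.3385, giving s = 2.3385.
Then α = μs = 0.07×2.3385 = 0.164 and β = (1−μ)s = 0.93×2.3385 = 2.175.

α = 0.164, β = 2.175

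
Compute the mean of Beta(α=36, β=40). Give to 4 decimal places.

0.4737

E[X] = α/(α+β) = 36/76 = 0.4737.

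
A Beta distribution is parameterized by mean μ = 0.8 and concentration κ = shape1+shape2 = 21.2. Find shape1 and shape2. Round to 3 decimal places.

shape1 = 16.960, shape2 = 4.240

shape1 = μκ = 0.8×21.2 = 16.960 and shape2 = (1−μ)κ = 0.2×21.2 = 4.240.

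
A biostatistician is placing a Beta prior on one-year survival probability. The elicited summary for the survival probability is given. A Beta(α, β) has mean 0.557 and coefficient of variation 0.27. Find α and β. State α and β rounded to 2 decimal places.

Var = (CV·μ)² = (0.27×0.557)² = 0.022617.
α+β = μ(1−μ)/Var − 1 = 0.246751/0.022617 − 1 = 9.9099.
Thus α = 0.557·9.9099 = 5.52 and β = 0.443·9.9099 = 4.39.

α = 5.52, β = 4.39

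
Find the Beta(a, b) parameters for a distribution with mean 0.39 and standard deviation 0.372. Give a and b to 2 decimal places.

Variance = 0.372² = 0.138384. The moment-matching identity a+b = μ(1−μ)/Var − 1 gives
a+b = 0.2379/0.138384 − 1 = 0.7191, so a = μ·0.7191 = 0.28 and b = (1−μ)·0.7191 = 0.44.

a = 0.28, b = 0.44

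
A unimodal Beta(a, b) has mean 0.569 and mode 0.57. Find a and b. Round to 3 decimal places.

a = 79.660, b = 60.340

Let s = a+b. Mean gives a = μs = 0.569s; mode gives (a−1)/(s−2) = 0.57.
Substituting: 0.569s − 1 = 0.57(s−2) = 0.57s − 1.14, so -0.001s = -0.14 and s = 140.0000.
Then a = 0.569×140.0000 = 79.660 and b = s−a = 60.340.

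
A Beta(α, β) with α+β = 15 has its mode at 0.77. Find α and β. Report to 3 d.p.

α = 11.010, β = 3.990

For α,β>1 the mode is (α−1)/(α+β−2), so α = mode·(κ−2)+1 = 0.77×13+1 = 11.010.
And β = (1−mode)·(κ−2)+1 = 0.23×13+1 = 3.990.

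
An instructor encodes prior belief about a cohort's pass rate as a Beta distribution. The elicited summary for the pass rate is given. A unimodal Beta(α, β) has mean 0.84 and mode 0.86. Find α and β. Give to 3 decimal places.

α = 30.240, β = 5.760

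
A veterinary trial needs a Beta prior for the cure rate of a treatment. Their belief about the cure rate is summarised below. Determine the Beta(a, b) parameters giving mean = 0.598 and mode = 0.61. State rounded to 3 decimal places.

a = 10.963, b = 7.370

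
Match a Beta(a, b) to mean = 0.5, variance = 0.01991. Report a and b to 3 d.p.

a = 5.778, b = 5.778

Let s = a+b. The Beta variance is μ(1−μ)/(s+1).
So s+1 = μ(1−μ)/σ² = (0.5×0.5)/0.01991 = 0.25/0.01991 = 12.5565, giving s = 11.5565.
Then a = μs = 0.5×11.5565 = 5.778 and b = (1−μ)s = 0.5×11.5565 = 5.778.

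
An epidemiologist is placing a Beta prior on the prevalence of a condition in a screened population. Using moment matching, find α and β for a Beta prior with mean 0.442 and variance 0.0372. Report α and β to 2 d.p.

α = 2.49, β = 3.14

Write ν = α+β; then α = μν and Var = μ(1−μ)/(ν+1).
ν = μ(1−μ)/Var − 1 = 0.246636/0.0372 − 1 = 5.6300.
α = 0.442·5.6300 = 2.49, β = 0.558·5.6300 = 3.14.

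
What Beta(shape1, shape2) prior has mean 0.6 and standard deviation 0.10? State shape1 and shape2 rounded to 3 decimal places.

Variance = 0.10² = 0.0100. The moment-matching identity shape1+shape2 = μ(1−μ)/Var − 1 gives
shape1+shape2 = 0.24/0.0100 − 1 = 23.0000, so shape1 = μ·23.0000 = 13.800 and shape2 = (1−μ)·23.0000 = 9.200.

shape1 = 13.800, shape2 = 9.200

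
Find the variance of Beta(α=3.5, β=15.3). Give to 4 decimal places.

0.0077

Var = αβ/[(α+β)²(α+β+1)] = (3.5×15.3)/(18.8²×19.8) = 53.55/6998.112 = 0.0077.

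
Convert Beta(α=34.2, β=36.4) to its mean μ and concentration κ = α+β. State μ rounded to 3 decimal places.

μ = 0.484, κ = 70.6

κ = α+β = 34.2+36.4 = 70.6; μ = α/κ = 34.2/70.6 = 0.484.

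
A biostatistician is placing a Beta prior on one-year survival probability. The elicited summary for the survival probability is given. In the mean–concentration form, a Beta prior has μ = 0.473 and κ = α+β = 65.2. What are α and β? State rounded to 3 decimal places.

α = 30.840, β = 34.360

α = μκ = 0.473×65.2 = 30.840 and β = (1−μ)κ = 0.527×65.2 = 34.360.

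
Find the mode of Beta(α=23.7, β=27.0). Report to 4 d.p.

The density x^(α−1)(1−x)^(β−1) is maximised at (α−1)/(α+β−2) = 22.7/48.7 = 0.4661.

0.4661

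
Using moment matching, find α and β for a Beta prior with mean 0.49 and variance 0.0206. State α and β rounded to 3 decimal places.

By moment matching, α+β = μ(1−μ)/σ² − 1 = (0.49·0.51)/0.0206 − 1 = 12.1311 − 1 = 11.1311.
Since α/(α+β) = μ, α = 0.49·11.1311 = 5.454 and β = 0.51·11.1311 = 5.677.

α = 5.454, β = 5.677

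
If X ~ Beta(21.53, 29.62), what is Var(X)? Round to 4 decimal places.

0.0047

Var = αβ/[(α+β)²(α+β+1)] = (21.53×29.62)/(51.15²×52.15) = 637.7186/136441.218375 = 0.0047.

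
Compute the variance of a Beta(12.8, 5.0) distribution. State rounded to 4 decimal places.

0.0107

μ = 12.8/17.8 = 0.719101; Var = μ(1−μ)/(α+β+1) = 0.2019947/18.8 = 0.0107.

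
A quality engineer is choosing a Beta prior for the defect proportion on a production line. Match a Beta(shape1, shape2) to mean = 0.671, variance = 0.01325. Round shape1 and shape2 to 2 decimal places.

Write ν = shape1+shape2; then shape1 = μν and Var = μ(1−μ)/(ν+1).
ν = μ(1−μ)/Var − 1 = 0.220759/0.01325 − 1 = 15.6611.
shape1 = 0.671·15.6611 = 10.51, shape2 = 0.329·15.6611 = 5.15.

shape1 = 10.51, shape2 = 5.15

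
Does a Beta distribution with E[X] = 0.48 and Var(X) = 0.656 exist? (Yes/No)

No

A Beta with mean μ has variance μ(1−μ)/(α+β+1) < μ(1−μ).
Here μ(1−μ) = 0.48×0.52 = 0.2496, and 0.656 ≥ 0.2496.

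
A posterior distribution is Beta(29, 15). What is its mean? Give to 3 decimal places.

The Beta mean is α/(α+β) = 29/(29+15) = 0.659.

0.659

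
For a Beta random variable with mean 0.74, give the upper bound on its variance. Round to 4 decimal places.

Var = μ(1−μ)/(α+β+1), which approaches μ(1−μ) as α+β → 0.
So the supremum is μ(1−μ) = 0.74×0.26 = 0.1924.

0.1924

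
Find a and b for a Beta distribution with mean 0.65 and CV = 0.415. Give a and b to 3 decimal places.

Var = (CV·μ)² = (0.415×0.65)² = 0.072765.
a+b = μ(1−μ)/Var − 1 = 0.2275/0.072765 − 1 = 2.1265.
Thus a = 0.65·2.1265 = 1.382 and b = 0.35·2.1265 = 0.744.

a = 1.382, b = 0.744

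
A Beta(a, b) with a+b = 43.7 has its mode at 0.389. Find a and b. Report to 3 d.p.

a = 17.221, b = 26.479

For a,b>1 the mode is (a−1)/(a+b−2), so a = mode·(κ−2)+1 = 0.389×41.7+1 = 17.221.
And b = (1−mode)·(κ−2)+1 = 0.611×41.7+1 = 26.479.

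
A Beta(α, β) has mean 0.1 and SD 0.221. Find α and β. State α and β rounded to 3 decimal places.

α = 0.084, β = 0.758

Variance = 0.221² = 0.048841. The moment-matching identity α+β = μ(1−μ)/Var − 1 gives
α+β = 0.09/0.048841 − 1 = 0.8427, so α = μ·0.8427 = 0.084 and β = (1−μ)·0.8427 = 0.758.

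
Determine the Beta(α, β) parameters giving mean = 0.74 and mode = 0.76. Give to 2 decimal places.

With s = α+β: μ = α/s and mode = (α−1)/(s−2). Eliminating α = μs,
μs − 1 = m(s−2) ⇒ s(μ−m) = 1−2m ⇒ s = -0.52/-0.02 = 26.0000.
So α = μs = 19.24, β = (1−μ)s = 6.76.

α = 19.24, β = 6.76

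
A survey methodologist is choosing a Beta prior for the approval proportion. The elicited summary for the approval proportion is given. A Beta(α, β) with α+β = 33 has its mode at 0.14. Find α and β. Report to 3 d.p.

α = 5.340, β = 27.660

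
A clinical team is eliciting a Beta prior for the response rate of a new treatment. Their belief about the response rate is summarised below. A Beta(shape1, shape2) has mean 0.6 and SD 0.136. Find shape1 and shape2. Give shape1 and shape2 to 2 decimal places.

shape1 = 7.19, shape2 = 4.79

First σ² = 0.018496. Setting shape1 = μn, shape2 = (1−μ)n with n = shape1+shape2,
μ(1−μ)/(n+1) = 0.018496 ⇒ n+1 = 0.24/0.018496 = 12.9758 ⇒ n = 11.9758.
Hence shape1 = 0.6×11.9758 = 7.19, shape2 = 0.4×11.9758 = 4.79.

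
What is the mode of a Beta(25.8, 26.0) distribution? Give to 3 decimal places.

With α,β > 1, mode = (α−1)/(α+β−2) = 24.8/49.8 = 0.498.

0.498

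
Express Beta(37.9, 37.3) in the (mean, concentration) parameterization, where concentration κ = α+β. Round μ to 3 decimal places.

μ = 0.504, κ = 75.2

κ = α+β = 37.9+37.3 = 75.2; μ = α/κ = 37.9/75.2 = 0.504.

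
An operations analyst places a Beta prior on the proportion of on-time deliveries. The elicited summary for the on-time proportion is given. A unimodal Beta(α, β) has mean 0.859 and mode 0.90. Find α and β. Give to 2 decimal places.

Let s = α+β. Mean gives α = μs = 0.859s; mode gives (α−1)/(s−2) = 0.90.
Substituting: 0.859s − 1 = 0.90(s−2) = 0.90s − 1.80, so -0.041s = -0.80 and s = 19.5122.
Then α = 0.859×19.5122 = 16.76 and β = s−α = 2.75.

α = 16.76, β = 2.75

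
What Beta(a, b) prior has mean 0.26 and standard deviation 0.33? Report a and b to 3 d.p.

Variance = 0.33² = 0.1089. The moment-matching identity a+b = μ(1−μ)/Var − 1 gives
a+b = 0.1924/0.1089 − 1 = 0.7668, so a = μ·0.7668 = 0.199 and b = (1−μ)·0.7668 = 0.567.

a = 0.199, b = 0.567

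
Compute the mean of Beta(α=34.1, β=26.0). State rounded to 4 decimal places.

0.5674

The Beta mean is α/(α+β) = 34.1/(34.1+26.0) = 0.5674.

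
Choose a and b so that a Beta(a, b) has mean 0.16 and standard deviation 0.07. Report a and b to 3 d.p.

a = 4.229, b = 22.200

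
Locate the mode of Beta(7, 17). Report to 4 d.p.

0.2727

The density x^(α−1)(1−x)^(β−1) is maximised at (α−1)/(α+β−2) = 6/22 = 0.2727.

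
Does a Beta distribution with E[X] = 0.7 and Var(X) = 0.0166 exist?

A Beta with mean μ has variance μ(1−μ)/(α+β+1) < μ(1−μ).
Here μ(1−μ) = 0.7×0.3 = 0.21, and 0.0166 < 0.21.

Yes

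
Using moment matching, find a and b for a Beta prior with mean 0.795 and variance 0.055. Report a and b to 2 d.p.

By moment matching, a+b = μ(1−μ)/σ² − 1 = (0.795·0.205)/0.055 − 1 = 2.9632 − 1 = 1.9632.
Since a/(a+b) = μ, a = 0.795·1.9632 = 1.56 and b = 0.205·1.9632 = 0.40.

a = 1.56, b = 0.40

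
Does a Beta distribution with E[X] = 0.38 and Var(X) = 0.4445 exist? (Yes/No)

No

The Beta variance bound is σ² < μ(1−μ).
Here μ(1−μ) = 0.38×0.62 = 0.2356, and 0.4445 ≥ 0.2356.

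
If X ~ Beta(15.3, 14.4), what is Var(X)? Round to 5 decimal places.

0.00814

μ = 15.3/29.7 = 0.515152; Var = μ(1−μ)/(α+β+1) = 0.2497704/30.7 = 0.00814.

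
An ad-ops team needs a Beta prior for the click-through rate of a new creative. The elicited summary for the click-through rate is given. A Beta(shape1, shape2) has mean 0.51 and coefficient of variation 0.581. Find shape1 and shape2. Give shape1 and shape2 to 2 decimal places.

shape1 = 0.94, shape2 = 0.90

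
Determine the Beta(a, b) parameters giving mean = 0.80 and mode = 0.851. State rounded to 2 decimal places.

Let s = a+b. Mean gives a = μs = 0.80s; mode gives (a−1)/(s−2) = 0.851.
Substituting: 0.80s − 1 = 0.851(s−2) = 0.851s − 1.702, so -0.051s = -0.702 and s = 13.7647.
Then a = 0.80×13.7647 = 11.01 and b = s−a = 2.75.

a = 11.01, b = 2.75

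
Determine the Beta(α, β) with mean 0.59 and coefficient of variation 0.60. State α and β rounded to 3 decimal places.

Var = (CV·μ)² = (0.60×0.59)² = 0.125316.
α+β = μ(1−μ)/Var − 1 = 0.2419/0.125316 − 1 = 0.9303.
Thus α = 0.59·0.9303 = 0.549 and β = 0.41·0.9303 = 0.381.

α = 0.549, β = 0.381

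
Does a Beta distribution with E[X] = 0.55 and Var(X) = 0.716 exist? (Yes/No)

A Beta with mean μ has variance μ(1−μ)/(α+β+1) < μ(1−μ).
Here μ(1−μ) = 0.55×0.45 = 0.2475, and 0.716 ≥ 0.2475.

No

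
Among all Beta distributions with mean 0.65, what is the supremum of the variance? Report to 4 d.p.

0.2275

Var = μ(1−μ)/(α+β+1), which approaches μ(1−μ) as α+β → 0.
So the supremum is μ(1−μ) = 0.65×0.35 = 0.2275.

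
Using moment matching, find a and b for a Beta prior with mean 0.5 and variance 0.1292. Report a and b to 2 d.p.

a = 0.47, b = 0.47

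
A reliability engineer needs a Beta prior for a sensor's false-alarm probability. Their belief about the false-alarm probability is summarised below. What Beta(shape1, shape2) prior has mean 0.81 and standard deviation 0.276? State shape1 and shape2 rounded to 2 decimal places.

Variance = 0.276² = 0.076176. The moment-matching identity shape1+shape2 = μ(1−μ)/Var − 1 gives
shape1+shape2 = 0.1539/0.076176 − 1 = 1.0203, so shape1 = μ·1.0203 = 0.83 and shape2 = (1−μ)·1.0203 = 0.19.

shape1 = 0.83, shape2 = 0.19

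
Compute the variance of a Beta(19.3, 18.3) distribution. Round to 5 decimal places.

0.00647

α+β = 37.6 and αβ = 353.19, so Var = αβ/[(α+β)²(α+β+1)] = 353.19/54571.136 = 0.00647.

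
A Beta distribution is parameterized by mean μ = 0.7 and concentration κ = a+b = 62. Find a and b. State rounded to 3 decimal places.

a = 43.400, b = 18.600

Split κ in proportion μ : (1−μ): a = 0.7·62 = 43.400, b = 62 − 43.400 = 18.600.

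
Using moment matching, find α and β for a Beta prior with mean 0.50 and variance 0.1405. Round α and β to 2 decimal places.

Let s = α+β. The Beta variance is μ(1−μ)/(s+1).
So s+1 = μ(1−μ)/σ² = (0.50×0.50)/0.1405 = 0.2500/0.1405 = 1.7794, giving s = 0.7794.
Then α = μs = 0.50×0.7794 = 0.39 and β = (1−μ)s = 0.50×0.7794 = 0.39.

α = 0.39, β = 0.39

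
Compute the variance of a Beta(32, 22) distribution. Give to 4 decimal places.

0.0044

Var = αβ/[(α+β)²(α+β+1)] = (32×22)/(54²×55) = 704/160380 = 0.0044.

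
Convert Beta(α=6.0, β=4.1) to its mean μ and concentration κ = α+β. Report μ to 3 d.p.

μ = 0.594, κ = 10.1

κ = α+β = 6.0+4.1 = 10.1; μ = α/κ = 6.0/10.1 = 0.594.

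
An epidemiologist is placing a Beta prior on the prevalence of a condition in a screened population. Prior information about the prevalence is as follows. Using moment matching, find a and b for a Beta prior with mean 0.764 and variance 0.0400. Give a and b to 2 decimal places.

a = 2.68, b = 0.83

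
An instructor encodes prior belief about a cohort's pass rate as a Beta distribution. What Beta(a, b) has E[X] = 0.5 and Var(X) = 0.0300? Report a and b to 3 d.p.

a = 3.667, b = 3.667

By moment matching, a+b = μ(1−μ)/σ² − 1 = (0.5·0.5)/0.0300 − 1 = 8.3333 − 1 = 7.3333.
Since a/(a+b) = μ, a = 0.5·7.3333 = 3.667 and b = 0.5·7.3333 = 3.667.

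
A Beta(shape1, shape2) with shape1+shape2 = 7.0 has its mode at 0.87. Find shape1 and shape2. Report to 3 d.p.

Mode = (shape1−1)/(κ−2) with κ = shape1+shape2, so shape1−1 = 0.87·5.0 = 4.350.
shape1 = 5.350; shape2 = κ − shape1 = 1.650.

shape1 = 5.350, shape2 = 1.650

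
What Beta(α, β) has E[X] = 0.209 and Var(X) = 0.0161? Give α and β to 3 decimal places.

α = 1.937, β = 7.331

Write ν = α+β; then α = μν and Var = μ(1−μ)/(ν+1).
ν = μ(1−μ)/Var − 1 = 0.165319/0.0161 − 1 = 9.2683.
α = 0.209·9.2683 = 1.937, β = 0.791·9.2683 = 7.331.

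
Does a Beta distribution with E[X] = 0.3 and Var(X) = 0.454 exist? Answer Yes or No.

No

For any Beta, Var(X) < E[X]·(1−E[X]).
Here μ(1−μ) = 0.3×0.7 = 0.21, and 0.454 ≥ 0.21.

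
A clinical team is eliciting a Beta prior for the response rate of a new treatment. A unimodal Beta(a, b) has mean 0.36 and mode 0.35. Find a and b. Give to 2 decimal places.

a = 10.80, b = 19.20

Let s = a+b. Mean gives a = μs = 0.36s; mode gives (a−1)/(s−2) = 0.35.
Substituting: 0.36s − 1 = 0.35(s−2) = 0.35s − 0.70, so 0.01s = 0.30 and s = 30.0000.
Then a = 0.36×30.0000 = 10.80 and b = s−a = 19.20.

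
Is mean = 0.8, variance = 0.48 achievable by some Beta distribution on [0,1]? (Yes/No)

No

The Beta variance bound is σ² < μ(1−μ).
Here μ(1−μ) = 0.8×0.2 = 0.16, and 0.48 ≥ 0.16.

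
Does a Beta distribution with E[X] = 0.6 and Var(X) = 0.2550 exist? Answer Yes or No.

No

A Beta with mean μ has variance μ(1−μ)/(α+β+1) < μ(1−μ).
Here μ(1−μ) = 0.6×0.4 = 0.24, and 0.2550 ≥ 0.24.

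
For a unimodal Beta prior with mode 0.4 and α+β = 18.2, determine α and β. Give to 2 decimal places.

Since the density peak of Beta(α,β) is at (α−1)/(α+β−2),
α = 1 + 0.4(18.2−2) = 7.48 and β = 18.2 − 7.48 = 10.72.

α = 7.48, β = 10.72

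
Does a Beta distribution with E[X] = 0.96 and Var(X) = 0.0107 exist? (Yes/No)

Yes

For any Beta, Var(X) < E[X]·(1−E[X]).
Here μ(1−μ) = 0.96×0.04 = 0.0384, and 0.0107 < 0.0384.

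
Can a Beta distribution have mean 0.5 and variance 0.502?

No

The Beta variance bound is σ² < μ(1−μ).
Here μ(1−μ) = 0.5×0.5 = 0.25, and 0.502 ≥ 0.25.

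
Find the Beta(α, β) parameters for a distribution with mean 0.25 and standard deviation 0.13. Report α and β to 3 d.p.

α = 2.524, β = 7.571

σ² = 0.13² = 0.0169.
With s = α+β, Var = μ(1−μ)/(s+1), so s+1 = (0.25×0.75)/0.0169 = 11.0947 and s = 10.0947.
α = μs = 2.524, β = (1−μ)s = 7.571.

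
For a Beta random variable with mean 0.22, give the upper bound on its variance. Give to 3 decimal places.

0.172

For fixed mean μ the Beta variance is μ(1−μ)/(α+β+1), increasing as α+β decreases.
Its least upper bound (not attained) is μ(1−μ) = 0.22·0.78 = 0.172.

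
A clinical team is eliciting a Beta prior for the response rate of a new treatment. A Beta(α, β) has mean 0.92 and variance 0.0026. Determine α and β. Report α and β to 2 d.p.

α = 25.12, β = 2.18

By moment matching, α+β = μ(1−μ)/σ² − 1 = (0.92·0.08)/0.0026 − 1 = 28.3077 − 1 = 27.3077.
Since α/(α+β) = μ, α = 0.92·27.3077 = 25.12 and β = 0.08·27.3077 = 2.18.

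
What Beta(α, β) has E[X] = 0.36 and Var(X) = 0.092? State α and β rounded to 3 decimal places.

α = 0.542, β = 0.963

Write ν = α+β; then α = μν and Var = μ(1−μ)/(ν+1).
ν = μ(1−μ)/Var − 1 = 0.2304/0.092 − 1 = 1.5043.
α = 0.36·1.5043 = 0.542, β = 0.64·1.5043 = 0.963.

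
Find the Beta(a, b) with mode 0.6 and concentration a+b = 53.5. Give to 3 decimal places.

a = 31.900, b = 21.600

Since the density peak of Beta(a,b) is at (a−1)/(a+b−2),
a = 1 + 0.6(53.5−2) = 31.900 and b = 53.5 − 31.900 = 21.600.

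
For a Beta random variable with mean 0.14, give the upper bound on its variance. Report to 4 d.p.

0.1204

Var = μ(1−μ)/(α+β+1), which approaches μ(1−μ) as α+β → 0.
So the supremum is μ(1−μ) = 0.14×0.86 = 0.1204.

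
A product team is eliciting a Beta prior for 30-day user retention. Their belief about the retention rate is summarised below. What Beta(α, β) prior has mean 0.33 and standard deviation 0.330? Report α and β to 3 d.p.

First σ² = 0.108900. Setting α = μn, β = (1−μ)n with n = α+β,
μ(1−μ)/(n+1) = 0.108900 ⇒ n+1 = 0.2211/0.108900 = 2.0303 ⇒ n = 1.0303.
Hence α = 0.33×1.0303 = 0.340, β = 0.67×1.0303 = 0.690.

α = 0.340, β = 0.690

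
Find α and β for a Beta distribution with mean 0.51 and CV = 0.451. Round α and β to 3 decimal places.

σ = CV·μ = 0.451×0.51 = 0.23001, so σ² = 0.052905.
s+1 = μ(1−μ)/σ² = 0.2499/0.052905 = 4.7236, so s = α+β = 3.7236.
α = μs = 1.899, β = (1−μ)s = 1.825.

α = 1.899, β = 1.825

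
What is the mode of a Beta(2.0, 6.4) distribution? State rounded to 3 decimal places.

With α,β > 1, mode = (α−1)/(α+β−2) = 1.0/6.4 = 0.156.

0.156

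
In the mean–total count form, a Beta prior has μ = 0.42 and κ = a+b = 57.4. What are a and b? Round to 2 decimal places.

a = μκ = 0.42×57.4 = 24.11 and b = (1−μ)κ = 0.58×57.4 = 33.29.

a = 24.11, b = 33.29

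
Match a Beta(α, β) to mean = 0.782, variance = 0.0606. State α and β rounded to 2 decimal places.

α = 1.42, β = 0.40

Let s = α+β. The Beta variance is μ(1−μ)/(s+1).
So s+1 = μ(1−μ)/σ² = (0.782×0.218)/0.0606 = 0.170476/0.0606 = 2.8131, giving s = 1.8131.
Then α = μs = 0.782×1.8131 = 1.42 and β = (1−μ)s = 0.218×1.8131 = 0.40.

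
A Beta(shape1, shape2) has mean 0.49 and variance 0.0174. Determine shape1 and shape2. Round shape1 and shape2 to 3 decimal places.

Write ν = shape1+shape2; then shape1 = μν and Var = μ(1−μ)/(ν+1).
ν = μ(1−μ)/Var − 1 = 0.2499/0.0174 − 1 = 13.3621.
shape1 = 0.49·13.3621 = 6.547, shape2 = 0.51·13.3621 = 6.815.

shape1 = 6.547, shape2 = 6.815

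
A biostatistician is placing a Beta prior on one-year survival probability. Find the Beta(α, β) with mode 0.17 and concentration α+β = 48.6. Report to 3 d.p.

α = 8.922, β = 39.678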